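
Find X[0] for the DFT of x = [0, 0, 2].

X[0] = Σ(n=0 to 2) x[n] · ω_3^0 = Σ x[n]
= (0) + (0) + (2)

X[0] = 2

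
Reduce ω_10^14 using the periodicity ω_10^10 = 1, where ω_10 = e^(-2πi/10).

Since ω_10^10 = 1, powers reduce modulo 10.
14 mod 10 = 4
So ω_10^14 = ω_10^4 = e^(-2πi·4/10)

ω_10^14 = ω_10^4 = -0.8090-0.5878i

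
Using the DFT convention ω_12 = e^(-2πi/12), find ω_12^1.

ω_12^1 = e^(-2πi·1/12)
= cos(-2π·1/12) + i·sin(-2π·1/12)
= cos(-2π/12) + i·sin(-2π/12)

ω_12^1 = cos(-2π/12) + i·sin(-2π/12) = 0.8660-0.5000i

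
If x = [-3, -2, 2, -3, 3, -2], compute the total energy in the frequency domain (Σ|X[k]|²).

Parseval: Σ|x[n]|² = (1/N)Σ|X[k]|², so Σ|X[k]|² = N·Σ|x[n]|² = 6·39.0000

Σ|X[k]|² = N·Σ|x[n]|² = 6·39.0000 = 234.0000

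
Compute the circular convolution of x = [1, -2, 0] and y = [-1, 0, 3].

(x ⊛ y)[n] = Σ(m=0 to 2) x[m] · y[(n-m) mod 3]

Computing each output sample:
(x ⊛ y)[0] = -7
(x ⊛ y)[1] = 2
(x ⊛ y)[2] = 3

x ⊛ y = [-7, 2, 3]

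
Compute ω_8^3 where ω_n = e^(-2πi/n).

ω_8^3 = e^(-2πi·3/8)
= cos(-2π·3/8) + i·sin(-2π·3/8)
= cos(-6π/8) + i·sin(-6π/8)

ω_8^3 = cos(-6π/8) + i·sin(-6π/8) = -0.7071-0.7071i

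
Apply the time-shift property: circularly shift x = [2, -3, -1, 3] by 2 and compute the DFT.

Time shift by 2: X_shifted[k] = ω_4^(2k) · X[k]
Shifted x = [-1, 3, 2, -3]

DFT(x[n-2]) = [1, -3-6i, 1, -3+6i]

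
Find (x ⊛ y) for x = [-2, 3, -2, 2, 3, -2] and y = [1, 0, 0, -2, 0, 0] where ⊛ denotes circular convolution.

(x ⊛ y)[n] = Σ(m=0 to 5) x[m] · y[(n-m) mod 6]

Computing each output sample:
(x ⊛ y)[0] = -6
(x ⊛ y)[1] = -3
(x ⊛ y)[2] = 2
(x ⊛ y)[3] = 6
(x ⊛ y)[4] = -3
(x ⊛ y)[5] = 2

x ⊛ y = [-6, -3, 2, 6, -3, 2]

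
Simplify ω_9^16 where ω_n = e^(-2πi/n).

Since ω_9^9 = 1, powers reduce modulo 9.
16 mod 9 = 7
So ω_9^16 = ω_9^7 = e^(-2πi·7/9)

ω_9^16 = ω_9^7 = 0.1736+0.9848i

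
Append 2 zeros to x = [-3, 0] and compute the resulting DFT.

Original 2-point DFT: [-3, -3]
Zero-padded 4-point DFT provides frequency interpolation.

DFT_4([x, 0, ...]) = [-3, -3, -3, -3]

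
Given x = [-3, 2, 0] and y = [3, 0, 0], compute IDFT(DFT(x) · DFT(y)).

(x ⊛ y)[n] = Σ(m=0 to 2) x[m] · y[(n-m) mod 3]

Computing each output sample:
(x ⊛ y)[0] = -9
(x ⊛ y)[1] = 6
(x ⊛ y)[2] = 0

x ⊛ y = [-9, 6, 0]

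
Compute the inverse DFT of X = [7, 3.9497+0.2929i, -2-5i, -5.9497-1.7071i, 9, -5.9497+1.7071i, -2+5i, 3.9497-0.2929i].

x[n] = (1/8) Σ(k=0 to 7) X[k] · e^(2πikn/8)

Computing each x[n]:
x[0] = 1
x[1] = 3
x[2] = 2
x[3] = -3
x[4] = 2
x[5] = -1
x[6] = 3
x[7] = 0

x = [1, 3, 2, -3, 2, -1, 3, 0]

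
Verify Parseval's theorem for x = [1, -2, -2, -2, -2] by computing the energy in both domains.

Time domain:
Σ|x[n]|² = |1|² + |-2|² + |-2|² + |-2|² + |-2|² = 17.0000

Frequency domain:
(1/5)Σ|X[k]|² = (1/5)(|-7|² + |3|² + |3|² + |3|² + |3|²) = (1/5)·85.0000 = 17.0000

Both sides agree, confirming Parseval's theorem.

Σ|x[n]|² = (1/N)Σ|X[k]|² = 17.0000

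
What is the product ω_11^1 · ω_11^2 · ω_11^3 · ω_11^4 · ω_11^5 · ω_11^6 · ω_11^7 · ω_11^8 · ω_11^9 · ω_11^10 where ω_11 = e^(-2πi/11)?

The primitive 11th roots of unity are ω_11^k for k coprime to 11: k ∈ {1, 2, 3, 4, 5, 6, 7, 8, 9, 10}
Their product equals the constant term of the cyclotomic polynomial Φ_11(x) up to sign.
For n ≥ 3, the product of all primitive nth roots of unity is 1. (For n=1 it is 1; for n=2 it is -1.)

1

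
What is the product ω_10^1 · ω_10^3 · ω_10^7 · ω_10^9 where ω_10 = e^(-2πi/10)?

The primitive 10th roots of unity are ω_10^k for k coprime to 10: k ∈ {1, 3, 7, 9}
Their product equals the constant term of the cyclotomic polynomial Φ_10(x) up to sign.
For n ≥ 3, the product of all primitive nth roots of unity is 1. (For n=1 it is 1; for n=2 it is -1.)

1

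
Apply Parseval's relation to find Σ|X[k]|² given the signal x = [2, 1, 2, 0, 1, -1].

Parseval: Σ|x[n]|² = (1/N)Σ|X[k]|², so Σ|X[k]|² = N·Σ|x[n]|² = 6·11.0000

Σ|X[k]|² = N·Σ|x[n]|² = 6·11.0000 = 66.0000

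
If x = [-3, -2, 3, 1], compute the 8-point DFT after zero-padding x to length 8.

Original 4-point DFT: [-1, -6+3i, 1, -6-3i]
Zero-padded 8-point DFT provides frequency interpolation.

DFT_8([x, 0, ...]) = [-1, -5.1213-2.2929i, -6+3i, -0.8787+3.7071i, 1, -0.8787-3.7071i, -6-3i, -5.1213+2.2929i]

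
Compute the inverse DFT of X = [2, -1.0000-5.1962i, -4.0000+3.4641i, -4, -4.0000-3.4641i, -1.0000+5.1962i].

x[n] = (1/6) Σ(k=0 to 5) X[k] · e^(2πikn/6)

Computing each x[n]:
x[0] = -2
x[1] = 2
x[2] = 3
x[3] = 0
x[4] = -2
x[5] = 1

x = [-2, 2, 3, 0, -2, 1]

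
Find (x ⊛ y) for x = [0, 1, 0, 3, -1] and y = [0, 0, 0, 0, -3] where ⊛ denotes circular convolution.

(x ⊛ y)[n] = Σ(m=0 to 4) x[m] · y[(n-m) mod 5]

Computing each output sample:
(x ⊛ y)[0] = -3
(x ⊛ y)[1] = 0
(x ⊛ y)[2] = -9
(x ⊛ y)[3] = 3
(x ⊛ y)[4] = 0

x ⊛ y = [-3, 0, -9, 3, 0]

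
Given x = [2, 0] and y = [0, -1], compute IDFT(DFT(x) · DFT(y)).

(x ⊛ y)[n] = Σ(m=0 to 1) x[m] · y[(n-m) mod 2]

Computing each output sample:
(x ⊛ y)[0] = 0
(x ⊛ y)[1] = -2

x ⊛ y = [0, -2]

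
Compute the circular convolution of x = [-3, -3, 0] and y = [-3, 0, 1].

(x ⊛ y)[n] = Σ(m=0 to 2) x[m] · y[(n-m) mod 3]

Computing each output sample:
(x ⊛ y)[0] = 6
(x ⊛ y)[1] = 9
(x ⊛ y)[2] = -3

x ⊛ y = [6, 9, -3]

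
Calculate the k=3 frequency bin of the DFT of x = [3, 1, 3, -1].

X[3] = Σ(n=0 to 3) x[n] · ω_4^(3n) where ω_4 = e^(-2πi/4)
= (3)·ω_4^0 + (1)·ω_4^3 + (3)·ω_4^6 + (-1)·ω_4^9

X[3] = 2i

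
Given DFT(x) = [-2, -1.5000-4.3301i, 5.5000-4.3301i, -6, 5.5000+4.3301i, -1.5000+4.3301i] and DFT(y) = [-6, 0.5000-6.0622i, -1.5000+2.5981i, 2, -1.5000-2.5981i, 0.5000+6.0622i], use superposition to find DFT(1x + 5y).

By linearity: DFT(1x + 5y) = 1·DFT(x) + 5·DFT(y)
= 1·[-2, -1.5000-4.3301i, 5.5000-4.3301i, -6, 5.5000+4.3301i, -1.5000+4.3301i] + 5·[-6, 0.5000-6.0622i, -1.5000+2.5981i, 2, -1.5000-2.5981i, 0.5000+6.0622i]

Computing element-wise:
Z[0] = 1·(-2) + 5·(-6) = -32
Z[1] = 1·(-1.5000-4.3301i) + 5·(0.5000-6.0622i) = 1.0000-34.6411i
Z[2] = 1·(5.5000-4.3301i) + 5·(-1.5000+2.5981i) = -2.0000+8.6604i
Z[3] = 1·(-6) + 5·(2) = 4
Z[4] = 1·(5.5000+4.3301i) + 5·(-1.5000-2.5981i) = -2.0000-8.6604i
Z[5] = 1·(-1.5000+4.3301i) + 5·(0.5000+6.0622i) = 1.0000+34.6411i

DFT(1x + 5y) = 1·X + 5·Y = [-32, 1.0000-34.6411i, -2.0000+8.6604i, 4, -2.0000-8.6604i, 1.0000+34.6411i]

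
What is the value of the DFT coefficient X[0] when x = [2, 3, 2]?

X[0] = Σ(n=0 to 2) x[n] · ω_3^0 = Σ x[n]
= (2) + (3) + (2)

X[0] = 7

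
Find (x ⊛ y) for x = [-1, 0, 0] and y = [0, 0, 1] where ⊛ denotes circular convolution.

(x ⊛ y)[n] = Σ(m=0 to 2) x[m] · y[(n-m) mod 3]

Computing each output sample:
(x ⊛ y)[0] = 0
(x ⊛ y)[1] = 0
(x ⊛ y)[2] = -1

x ⊛ y = [0, 0, -1]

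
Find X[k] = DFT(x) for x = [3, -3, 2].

X[k] = Σ(n=0 to 2) x[n] · ω_3^(nk)
where ω_3 = e^(-2πi/3)

Computing each X[k]:
X[0] = 2
X[1] = 3.5000+4.3301i
X[2] = 3.5000-4.3301i

X = [2, 3.5000+4.3301i, 3.5000-4.3301i]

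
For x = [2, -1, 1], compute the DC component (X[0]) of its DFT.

X[0] = Σ(n=0 to 2) x[n] · ω_3^0 = Σ x[n]
= (2) + (-1) + (1)

X[0] = 2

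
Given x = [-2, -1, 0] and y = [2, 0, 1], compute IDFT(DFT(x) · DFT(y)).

(x ⊛ y)[n] = Σ(m=0 to 2) x[m] · y[(n-m) mod 3]

Computing each output sample:
(x ⊛ y)[0] = -5
(x ⊛ y)[1] = -2
(x ⊛ y)[2] = -2

x ⊛ y = [-5, -2, -2]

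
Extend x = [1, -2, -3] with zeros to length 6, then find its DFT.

Original 3-point DFT: [-4, 3.5000-0.8660i, 3.5000+0.8660i]
Zero-padded 6-point DFT provides frequency interpolation.

DFT_6([x, 0, ...]) = [-4, 1.5000+4.3301i, 3.5000-0.8660i, 0, 3.5000+0.8660i, 1.5000-4.3301i]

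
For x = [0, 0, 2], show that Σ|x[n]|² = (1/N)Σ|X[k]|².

Time domain:
Σ|x[n]|² = |0|² + |0|² + |2|² = 4.0000

Frequency domain:
(1/3)Σ|X[k]|² = (1/3)(|2|² + |-1.0000+1.7321i|² + |-1.0000-1.7321i|²) = (1/3)·12.0000 = 4.0000

Both sides agree, confirming Parseval's theorem.

Σ|x[n]|² = (1/N)Σ|X[k]|² = 4.0000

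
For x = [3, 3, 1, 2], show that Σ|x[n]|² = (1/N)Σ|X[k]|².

Time domain:
Σ|x[n]|² = |3|² + |3|² + |1|² + |2|² = 23.0000

Frequency domain:
(1/4)Σ|X[k]|² = (1/4)(|9|² + |2-1i|² + |-1|² + |2+1i|²) = (1/4)·92.0000 = 23.0000

Both sides agree, confirming Parseval's theorem.

Σ|x[n]|² = (1/N)Σ|X[k]|² = 23.0000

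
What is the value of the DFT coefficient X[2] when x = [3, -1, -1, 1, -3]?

X[2] = Σ(n=0 to 4) x[n] · ω_5^(2n) where ω_5 = e^(-2πi/5)
= (3)·ω_5^0 + (-1)·ω_5^2 + (-1)·ω_5^4 + (1)·ω_5^6 + (-3)·ω_5^8

X[2] = 6.2361-3.0777i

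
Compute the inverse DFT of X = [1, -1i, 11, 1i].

x[n] = (1/4) Σ(k=0 to 3) X[k] · e^(2πikn/4)

Computing each x[n]:
x[0] = 3
x[1] = -2
x[2] = 3
x[3] = -3

x = [3, -2, 3, -3]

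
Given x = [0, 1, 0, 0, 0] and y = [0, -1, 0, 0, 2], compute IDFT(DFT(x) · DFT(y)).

(x ⊛ y)[n] = Σ(m=0 to 4) x[m] · y[(n-m) mod 5]

Computing each output sample:
(x ⊛ y)[0] = 2
(x ⊛ y)[1] = 0
(x ⊛ y)[2] = -1
(x ⊛ y)[3] = 0
(x ⊛ y)[4] = 0

x ⊛ y = [2, 0, -1, 0, 0]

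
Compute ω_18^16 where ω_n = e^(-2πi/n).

ω_18^16 = e^(-2πi·16/18)
= cos(-2π·16/18) + i·sin(-2π·16/18)
= cos(-32π/18) + i·sin(-32π/18)

ω_18^16 = cos(-32π/18) + i·sin(-32π/18) = 0.7660+0.6428i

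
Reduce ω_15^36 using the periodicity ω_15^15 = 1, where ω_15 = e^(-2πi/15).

Since ω_15^15 = 1, powers reduce modulo 15.
36 mod 15 = 6
So ω_15^36 = ω_15^6 = e^(-2πi·6/15)

ω_15^36 = ω_15^6 = -0.8090-0.5878i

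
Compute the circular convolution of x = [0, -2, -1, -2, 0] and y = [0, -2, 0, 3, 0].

(x ⊛ y)[n] = Σ(m=0 to 4) x[m] · y[(n-m) mod 5]

Computing each output sample:
(x ⊛ y)[0] = -3
(x ⊛ y)[1] = -6
(x ⊛ y)[2] = 4
(x ⊛ y)[3] = 2
(x ⊛ y)[4] = -2

x ⊛ y = [-3, -6, 4, 2, -2]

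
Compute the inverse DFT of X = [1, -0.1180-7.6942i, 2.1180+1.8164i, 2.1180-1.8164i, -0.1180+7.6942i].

x[n] = (1/5) Σ(k=0 to 4) X[k] · e^(2πikn/5)

Computing each x[n]:
x[0] = 1
x[1] = 2
x[2] = 3
x[3] = -2
x[4] = -3

x = [1, 2, 3, -2, -3]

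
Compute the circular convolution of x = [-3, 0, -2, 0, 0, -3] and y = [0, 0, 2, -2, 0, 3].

(x ⊛ y)[n] = Σ(m=0 to 5) x[m] · y[(n-m) mod 6]

Computing each output sample:
(x ⊛ y)[0] = 0
(x ⊛ y)[1] = -12
(x ⊛ y)[2] = 0
(x ⊛ y)[3] = 6
(x ⊛ y)[4] = -13
(x ⊛ y)[5] = -5

x ⊛ y = [0, -12, 0, 6, -13, -5]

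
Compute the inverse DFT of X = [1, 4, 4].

x[n] = (1/3) Σ(k=0 to 2) X[k] · e^(2πikn/3)

Computing each x[n]:
x[0] = 3
x[1] = -1
x[2] = -1

x = [3, -1, -1]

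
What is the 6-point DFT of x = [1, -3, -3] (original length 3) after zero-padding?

Original 3-point DFT: [-5, 4, 4]
Zero-padded 6-point DFT provides frequency interpolation.

DFT_6([x, 0, ...]) = [-5, 1.0000+5.1962i, 4, 1, 4, 1.0000-5.1962i]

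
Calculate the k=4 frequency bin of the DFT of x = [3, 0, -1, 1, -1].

X[4] = Σ(n=0 to 4) x[n] · ω_5^(4n) where ω_5 = e^(-2πi/5)
= (3)·ω_5^0 + (0)·ω_5^4 + (-1)·ω_5^8 + (1)·ω_5^12 + (-1)·ω_5^16

X[4] = 2.6910-0.2245i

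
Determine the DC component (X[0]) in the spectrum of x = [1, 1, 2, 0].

X[0] = Σ(n=0 to 3) x[n] · ω_4^0 = Σ x[n]
= (1) + (1) + (2) + (0)

X[0] = 4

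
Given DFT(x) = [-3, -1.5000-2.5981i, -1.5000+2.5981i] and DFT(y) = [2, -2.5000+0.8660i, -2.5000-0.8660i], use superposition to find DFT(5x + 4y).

By linearity: DFT(5x + 4y) = 5·DFT(x) + 4·DFT(y)
= 5·[-3, -1.5000-2.5981i, -1.5000+2.5981i] + 4·[2, -2.5000+0.8660i, -2.5000-0.8660i]

Computing element-wise:
Z[0] = 5·(-3) + 4·(2) = -7
Z[1] = 5·(-1.5000-2.5981i) + 4·(-2.5000+0.8660i) = -17.5000-9.5265i
Z[2] = 5·(-1.5000+2.5981i) + 4·(-2.5000-0.8660i) = -17.5000+9.5265i

DFT(5x + 4y) = 5·X + 4·Y = [-7, -17.5000-9.5265i, -17.5000+9.5265i]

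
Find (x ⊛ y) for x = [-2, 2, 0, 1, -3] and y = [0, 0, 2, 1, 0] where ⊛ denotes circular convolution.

(x ⊛ y)[n] = Σ(m=0 to 4) x[m] · y[(n-m) mod 5]

Computing each output sample:
(x ⊛ y)[0] = 2
(x ⊛ y)[1] = -5
(x ⊛ y)[2] = -7
(x ⊛ y)[3] = 2
(x ⊛ y)[4] = 2

x ⊛ y = [2, -5, -7, 2, 2]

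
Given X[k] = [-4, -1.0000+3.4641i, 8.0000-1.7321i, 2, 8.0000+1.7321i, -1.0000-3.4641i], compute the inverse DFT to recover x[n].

x[n] = (1/6) Σ(k=0 to 5) X[k] · e^(2πikn/6)

Computing each x[n]:
x[0] = 2
x[1] = -3
x[2] = -3
x[3] = 2
x[4] = 0
x[5] = -2

x = [2, -3, -3, 2, 0, -2]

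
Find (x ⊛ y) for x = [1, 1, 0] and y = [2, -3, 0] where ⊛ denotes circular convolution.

(x ⊛ y)[n] = Σ(m=0 to 2) x[m] · y[(n-m) mod 3]

Computing each output sample:
(x ⊛ y)[0] = 2
(x ⊛ y)[1] = -1
(x ⊛ y)[2] = -3

x ⊛ y = [2, -1, -3]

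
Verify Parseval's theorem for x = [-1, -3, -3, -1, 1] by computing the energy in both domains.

Time domain:
Σ|x[n]|² = |-1|² + |-3|² + |-3|² + |-1|² + |1|² = 21.0000

Frequency domain:
(1/5)Σ|X[k]|² = (1/5)(|-7|² + |1.6180+4.9798i|² + |-0.6180+0.4490i|² + |-0.6180-0.4490i|² + |1.6180-4.9798i|²) = (1/5)·105.0000 = 21.0000

Both sides agree, confirming Parseval's theorem.

Σ|x[n]|² = (1/N)Σ|X[k]|² = 21.0000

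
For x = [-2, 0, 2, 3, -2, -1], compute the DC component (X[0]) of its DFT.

X[0] = Σ(n=0 to 5) x[n] · ω_6^0 = Σ x[n]
= (-2) + (0) + (2) + (3) + (-2) + (-1)

X[0] = 0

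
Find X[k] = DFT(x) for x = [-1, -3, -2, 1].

X[k] = Σ(n=0 to 3) x[n] · ω_4^(nk)
where ω_4 = e^(-2πi/4)

Computing each X[k]:
X[0] = -5
X[1] = 1+4i
X[2] = -1
X[3] = 1-4i

X = [-5, 1+4i, -1, 1-4i]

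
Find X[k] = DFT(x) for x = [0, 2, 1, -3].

X[k] = Σ(n=0 to 3) x[n] · ω_4^(nk)
where ω_4 = e^(-2πi/4)

Computing each X[k]:
X[0] = 0
X[1] = -1-5i
X[2] = 2
X[3] = -1+5i

X = [0, -1-5i, 2, -1+5i]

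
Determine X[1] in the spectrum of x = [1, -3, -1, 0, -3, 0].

X[1] = Σ(n=0 to 5) x[n] · ω_6^(1n) where ω_6 = e^(-2πi/6)
= (1)·ω_6^0 + (-3)·ω_6^1 + (-1)·ω_6^2 + (0)·ω_6^3 + (-3)·ω_6^4 + (0)·ω_6^5

X[1] = 1.5000+0.8660i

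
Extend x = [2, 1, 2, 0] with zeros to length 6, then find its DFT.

Original 4-point DFT: [5, -1i, 3, 1i]
Zero-padded 6-point DFT provides frequency interpolation.

DFT_6([x, 0, ...]) = [5, 1.5000-2.5981i, 0.5000+0.8660i, 3, 0.5000-0.8660i, 1.5000+2.5981i]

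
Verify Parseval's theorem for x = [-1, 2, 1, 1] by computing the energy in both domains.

Time domain:
Σ|x[n]|² = |-1|² + |2|² + |1|² + |1|² = 7.0000

Frequency domain:
(1/4)Σ|X[k]|² = (1/4)(|3|² + |-2-1i|² + |-3|² + |-2+1i|²) = (1/4)·28.0000 = 7.0000

Both sides agree, confirming Parseval's theorem.

Σ|x[n]|² = (1/N)Σ|X[k]|² = 7.0000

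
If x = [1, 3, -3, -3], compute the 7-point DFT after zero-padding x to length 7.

Original 4-point DFT: [-2, 4-6i, -2, 4+6i]
Zero-padded 7-point DFT provides frequency interpolation.

DFT_7([x, 0, ...]) = [-2, 6.2409+1.8809i, 1.1649-6.5719i, -2.9058-0.7224i, -2.9058+0.7224i, 1.1649+6.5719i, 6.2409-1.8809i]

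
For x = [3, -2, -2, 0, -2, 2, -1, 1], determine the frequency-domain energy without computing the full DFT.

Parseval: Σ|x[n]|² = (1/N)Σ|X[k]|², so Σ|X[k]|² = N·Σ|x[n]|² = 8·27.0000

Σ|X[k]|² = N·Σ|x[n]|² = 8·27.0000 = 216.0000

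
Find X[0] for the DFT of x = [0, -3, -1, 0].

X[0] = Σ(n=0 to 3) x[n] · ω_4^0 = Σ x[n]
= (0) + (-3) + (-1) + (0)

X[0] = -4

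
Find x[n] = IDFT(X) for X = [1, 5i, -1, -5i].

x[n] = (1/4) Σ(k=0 to 3) X[k] · e^(2πikn/4)

Computing each x[n]:
x[0] = 0
x[1] = -2
x[2] = 0
x[3] = 3

x = [0, -2, 0, 3]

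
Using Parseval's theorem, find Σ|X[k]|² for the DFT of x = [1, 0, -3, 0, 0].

Parseval: Σ|x[n]|² = (1/N)Σ|X[k]|², so Σ|X[k]|² = N·Σ|x[n]|² = 5·10.0000

Σ|X[k]|² = N·Σ|x[n]|² = 5·10.0000 = 50.0000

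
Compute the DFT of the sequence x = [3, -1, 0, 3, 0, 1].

X[k] = Σ(n=0 to 5) x[n] · ω_6^(nk)
where ω_6 = e^(-2πi/6)

Computing each X[k]:
X[0] = 6
X[1] = 1.7321i
X[2] = 6.0000+1.7321i
X[3] = 0
X[4] = 6.0000-1.7321i
X[5] = -1.7321i

X = [6, 1.7321i, 6.0000+1.7321i, 0, 6.0000-1.7321i, -1.7321i]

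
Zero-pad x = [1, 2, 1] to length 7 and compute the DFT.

Original 3-point DFT: [4, -0.5000-0.8660i, -0.5000+0.8660i]
Zero-padded 7-point DFT provides frequency interpolation.

DFT_7([x, 0, ...]) = [4, 2.0245-2.5386i, -0.3460-1.5160i, -0.1784-0.0859i, -0.1784+0.0859i, -0.3460+1.5160i, 2.0245+2.5386i]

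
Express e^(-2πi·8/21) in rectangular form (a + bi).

ω_21^8 = e^(-2πi·8/21)
= cos(-2π·8/21) + i·sin(-2π·8/21)
= cos(-16π/21) + i·sin(-16π/21)

ω_21^8 = cos(-16π/21) + i·sin(-16π/21) = -0.7331-0.6802i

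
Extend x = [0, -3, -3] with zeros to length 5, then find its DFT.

Original 3-point DFT: [-6, 3, 3]
Zero-padded 5-point DFT provides frequency interpolation.

DFT_5([x, 0, ...]) = [-6, 1.5000+4.6165i, 1.5000-1.0898i, 1.5000+1.0898i, 1.5000-4.6165i]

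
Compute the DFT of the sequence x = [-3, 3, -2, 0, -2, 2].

X[k] = Σ(n=0 to 5) x[n] · ω_6^(nk)
where ω_6 = e^(-2πi/6)

Computing each X[k]:
X[0] = -2
X[1] = 1.5000-0.8660i
X[2] = -3.5000-0.8660i
X[3] = -12
X[4] = -3.5000+0.8660i
X[5] = 1.5000+0.8660i

X = [-2, 1.5000-0.8660i, -3.5000-0.8660i, -12, -3.5000+0.8660i, 1.5000+0.8660i]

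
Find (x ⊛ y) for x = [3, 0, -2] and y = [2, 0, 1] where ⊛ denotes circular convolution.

(x ⊛ y)[n] = Σ(m=0 to 2) x[m] · y[(n-m) mod 3]

Computing each output sample:
(x ⊛ y)[0] = 6
(x ⊛ y)[1] = -2
(x ⊛ y)[2] = -1

x ⊛ y = [6, -2, -1]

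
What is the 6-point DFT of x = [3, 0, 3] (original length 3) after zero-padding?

Original 3-point DFT: [6, 1.5000+2.5981i, 1.5000-2.5981i]
Zero-padded 6-point DFT provides frequency interpolation.

DFT_6([x, 0, ...]) = [6, 1.5000-2.5981i, 1.5000+2.5981i, 6, 1.5000-2.5981i, 1.5000+2.5981i]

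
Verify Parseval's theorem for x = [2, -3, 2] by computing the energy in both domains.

Time domain:
Σ|x[n]|² = |2|² + |-3|² + |2|² = 17.0000

Frequency domain:
(1/3)Σ|X[k]|² = (1/3)(|1|² + |2.5000+4.3301i|² + |2.5000-4.3301i|²) = (1/3)·51.0000 = 17.0000

Both sides agree, confirming Parseval's theorem.

Σ|x[n]|² = (1/N)Σ|X[k]|² = 17.0000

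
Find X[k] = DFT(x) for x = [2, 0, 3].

X[k] = Σ(n=0 to 2) x[n] · ω_3^(nk)
where ω_3 = e^(-2πi/3)

Computing each X[k]:
X[0] = 5
X[1] = 0.5000+2.5981i
X[2] = 0.5000-2.5981i

X = [5, 0.5000+2.5981i, 0.5000-2.5981i]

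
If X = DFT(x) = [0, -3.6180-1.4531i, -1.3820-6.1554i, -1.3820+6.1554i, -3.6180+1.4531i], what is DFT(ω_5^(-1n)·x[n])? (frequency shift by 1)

Modulation property: DFT(ω_5^(-1n)·x[n]) = X[(k-1) mod 5], so circularly shift X by 1 positions.

X[k-1] = [-3.6180+1.4531i, 0, -3.6180-1.4531i, -1.3820-6.1554i, -1.3820+6.1554i]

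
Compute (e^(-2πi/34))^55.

Since ω_34^34 = 1, powers reduce modulo 34.
55 mod 34 = 21
So ω_34^55 = ω_34^21 = e^(-2πi·21/34)

ω_34^55 = ω_34^21 = -0.7390+0.6737i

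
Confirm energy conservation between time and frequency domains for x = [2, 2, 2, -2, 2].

Time domain:
Σ|x[n]|² = |2|² + |2|² + |2|² + |-2|² + |2|² = 20.0000

Frequency domain:
(1/5)Σ|X[k]|² = (1/5)(|6|² + |3.2361-2.3511i|² + |-1.2361+3.8042i|² + |-1.2361-3.8042i|² + |3.2361+2.3511i|²) = (1/5)·100.0000 = 20.0000

Both sides agree, confirming Parseval's theorem.

Σ|x[n]|² = (1/N)Σ|X[k]|² = 20.0000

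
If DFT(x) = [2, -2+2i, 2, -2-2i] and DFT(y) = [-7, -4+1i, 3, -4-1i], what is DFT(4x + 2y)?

By linearity: DFT(4x + 2y) = 4·DFT(x) + 2·DFT(y)
= 4·[2, -2+2i, 2, -2-2i] + 2·[-7, -4+1i, 3, -4-1i]

Computing element-wise:
Z[0] = 4·(2) + 2·(-7) = -6
Z[1] = 4·(-2+2i) + 2·(-4+1i) = -16+10i
Z[2] = 4·(2) + 2·(3) = 14
Z[3] = 4·(-2-2i) + 2·(-4-1i) = -16-10i

DFT(4x + 2y) = 4·X + 2·Y = [-6, -16+10i, 14, -16-10i]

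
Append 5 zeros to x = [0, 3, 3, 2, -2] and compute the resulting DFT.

Original 5-point DFT: [6, -3.7361-5.3431i, 0.7361-1.9879i, 0.7361+1.9879i, -3.7361+5.3431i]
Zero-padded 10-point DFT provides frequency interpolation.

DFT_10([x, 0, ...]) = [6, 4.3541-5.3431i, -3.7361-5.3431i, -2.3541+1.9879i, 0.7361-1.9879i, -4, 0.7361+1.9879i, -2.3541-1.9879i, -3.7361+5.3431i, 4.3541+5.3431i]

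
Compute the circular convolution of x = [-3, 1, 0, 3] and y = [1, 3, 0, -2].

(x ⊛ y)[n] = Σ(m=0 to 3) x[m] · y[(n-m) mod 4]

Computing each output sample:
(x ⊛ y)[0] = 4
(x ⊛ y)[1] = -8
(x ⊛ y)[2] = -3
(x ⊛ y)[3] = 9

x ⊛ y = [4, -8, -3, 9]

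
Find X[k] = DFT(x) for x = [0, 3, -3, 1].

X[k] = Σ(n=0 to 3) x[n] · ω_4^(nk)
where ω_4 = e^(-2πi/4)

Computing each X[k]:
X[0] = 1
X[1] = 3-2i
X[2] = -7
X[3] = 3+2i

X = [1, 3-2i, -7, 3+2i]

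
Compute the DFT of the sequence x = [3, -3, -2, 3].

X[k] = Σ(n=0 to 3) x[n] · ω_4^(nk)
where ω_4 = e^(-2πi/4)

Computing each X[k]:
X[0] = 1
X[1] = 5+6i
X[2] = 1
X[3] = 5-6i

X = [1, 5+6i, 1, 5-6i]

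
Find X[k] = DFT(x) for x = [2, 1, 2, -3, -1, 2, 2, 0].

X[k] = Σ(n=0 to 7) x[n] · ω_8^(nk)
where ω_8 = e^(-2πi/8)

Computing each X[k]:
X[0] = 5
X[1] = 4.4142+2.8284i
X[2] = -3-6i
X[3] = 1.5858+2.8284i
X[4] = 5
X[5] = 1.5858-2.8284i
X[6] = -3+6i
X[7] = 4.4142-2.8284i

X = [5, 4.4142+2.8284i, -3-6i, 1.5858+2.8284i, 5, 1.5858-2.8284i, -3+6i, 4.4142-2.8284i]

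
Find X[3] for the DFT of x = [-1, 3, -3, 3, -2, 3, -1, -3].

X[3] = Σ(n=0 to 7) x[n] · ω_8^(3n) where ω_8 = e^(-2πi/8)
= (-1)·ω_8^0 + (3)·ω_8^3 + (-3)·ω_8^6 + (3)·ω_8^9 + (-2)·ω_8^12 + (3)·ω_8^15 + (-1)·ω_8^18 + (-3)·ω_8^21

X[3] = 5.2426-6.2426i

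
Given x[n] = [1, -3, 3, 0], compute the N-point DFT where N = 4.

X[k] = Σ(n=0 to 3) x[n] · ω_4^(nk)
where ω_4 = e^(-2πi/4)

Computing each X[k]:
X[0] = 1
X[1] = -2+3i
X[2] = 7
X[3] = -2-3i

X = [1, -2+3i, 7, -2-3i]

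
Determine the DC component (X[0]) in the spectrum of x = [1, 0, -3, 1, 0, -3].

X[0] = Σ(n=0 to 5) x[n] · ω_6^0 = Σ x[n]
= (1) + (0) + (-3) + (1) + (0) + (-3)

X[0] = -4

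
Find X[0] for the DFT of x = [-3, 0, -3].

X[0] = Σ(n=0 to 2) x[n] · ω_3^0 = Σ x[n]
= (-3) + (0) + (-3)

X[0] = -6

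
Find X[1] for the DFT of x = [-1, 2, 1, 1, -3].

X[1] = Σ(n=0 to 4) x[n] · ω_5^(1n) where ω_5 = e^(-2πi/5)
= (-1)·ω_5^0 + (2)·ω_5^1 + (1)·ω_5^2 + (1)·ω_5^3 + (-3)·ω_5^4

X[1] = -2.9271-4.7553i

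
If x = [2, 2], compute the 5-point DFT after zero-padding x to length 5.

Original 2-point DFT: [4, 0]
Zero-padded 5-point DFT provides frequency interpolation.

DFT_5([x, 0, ...]) = [4, 2.6180-1.9021i, 0.3820-1.1756i, 0.3820+1.1756i, 2.6180+1.9021i]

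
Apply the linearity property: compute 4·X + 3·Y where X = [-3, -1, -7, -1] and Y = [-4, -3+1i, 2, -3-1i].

By linearity: DFT(4x + 3y) = 4·DFT(x) + 3·DFT(y)
= 4·[-3, -1, -7, -1] + 3·[-4, -3+1i, 2, -3-1i]

Computing element-wise:
Z[0] = 4·(-3) + 3·(-4) = -24
Z[1] = 4·(-1) + 3·(-3+1i) = -13+3i
Z[2] = 4·(-7) + 3·(2) = -22
Z[3] = 4·(-1) + 3·(-3-1i) = -13-3i

DFT(4x + 3y) = 4·X + 3·Y = [-24, -13+3i, -22, -13-3i]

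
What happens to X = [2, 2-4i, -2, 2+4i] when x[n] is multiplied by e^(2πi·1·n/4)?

Modulation property: DFT(ω_4^(-1n)·x[n]) = X[(k-1) mod 4], so circularly shift X by 1 positions.

X[k-1] = [2+4i, 2, 2-4i, -2]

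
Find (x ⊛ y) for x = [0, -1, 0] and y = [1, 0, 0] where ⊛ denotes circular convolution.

(x ⊛ y)[n] = Σ(m=0 to 2) x[m] · y[(n-m) mod 3]

Computing each output sample:
(x ⊛ y)[0] = 0
(x ⊛ y)[1] = -1
(x ⊛ y)[2] = 0

x ⊛ y = [0, -1, 0]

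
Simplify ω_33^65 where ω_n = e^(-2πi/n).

Since ω_33^33 = 1, powers reduce modulo 33.
65 mod 33 = 32
So ω_33^65 = ω_33^32 = e^(-2πi·32/33)

ω_33^65 = ω_33^32 = 0.9819+0.1893i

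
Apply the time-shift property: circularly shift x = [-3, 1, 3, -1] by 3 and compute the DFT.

Time shift by 3: X_shifted[k] = ω_4^(3k) · X[k]
Shifted x = [1, 3, -1, -3]

DFT(x[n-3]) = [0, 2-6i, 0, 2+6i]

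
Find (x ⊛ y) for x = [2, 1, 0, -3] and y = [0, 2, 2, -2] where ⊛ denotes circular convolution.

(x ⊛ y)[n] = Σ(m=0 to 3) x[m] · y[(n-m) mod 4]

Computing each output sample:
(x ⊛ y)[0] = -8
(x ⊛ y)[1] = -2
(x ⊛ y)[2] = 12
(x ⊛ y)[3] = -2

x ⊛ y = [-8, -2, 12, -2]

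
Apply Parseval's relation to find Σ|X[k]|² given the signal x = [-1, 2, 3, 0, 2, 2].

Parseval: Σ|x[n]|² = (1/N)Σ|X[k]|², so Σ|X[k]|² = N·Σ|x[n]|² = 6·22.0000

Σ|X[k]|² = N·Σ|x[n]|² = 6·22.0000 = 132.0000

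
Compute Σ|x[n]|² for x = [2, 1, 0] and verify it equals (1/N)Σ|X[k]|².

Time domain:
Σ|x[n]|² = |2|² + |1|² + |0|² = 5.0000

Frequency domain:
(1/3)Σ|X[k]|² = (1/3)(|3|² + |1.5000-0.8660i|² + |1.5000+0.8660i|²) = (1/3)·15.0000 = 5.0000

Both sides agree, confirming Parseval's theorem.

Σ|x[n]|² = (1/N)Σ|X[k]|² = 5.0000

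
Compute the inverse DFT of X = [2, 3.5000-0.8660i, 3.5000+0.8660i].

x[n] = (1/3) Σ(k=0 to 2) X[k] · e^(2πikn/3)

Computing each x[n]:
x[0] = 3
x[1] = 0
x[2] = -1

x = [3, 0, -1]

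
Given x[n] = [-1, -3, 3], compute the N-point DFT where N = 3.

X[k] = Σ(n=0 to 2) x[n] · ω_3^(nk)
where ω_3 = e^(-2πi/3)

Computing each X[k]:
X[0] = -1
X[1] = -1.0000+5.1962i
X[2] = -1.0000-5.1962i

X = [-1, -1.0000+5.1962i, -1.0000-5.1962i]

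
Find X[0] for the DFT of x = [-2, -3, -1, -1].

X[0] = Σ(n=0 to 3) x[n] · ω_4^0 = Σ x[n]
= (-2) + (-3) + (-1) + (-1)

X[0] = -7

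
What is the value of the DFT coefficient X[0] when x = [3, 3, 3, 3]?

X[0] = Σ(n=0 to 3) x[n] · ω_4^0 = Σ x[n]
= (3) + (3) + (3) + (3)

X[0] = 12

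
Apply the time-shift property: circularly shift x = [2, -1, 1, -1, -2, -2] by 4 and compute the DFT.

Time shift by 4: X_shifted[k] = ω_6^(4k) · X[k]
Shifted x = [1, -1, -2, -2, 2, -1]

DFT(x[n-4]) = [-3, 2.0000+3.4641i, -3.4641i, 5, 3.4641i, 2.0000-3.4641i]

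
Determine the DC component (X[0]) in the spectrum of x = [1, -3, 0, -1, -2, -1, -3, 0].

X[0] = Σ(n=0 to 7) x[n] · ω_8^0 = Σ x[n]
= (1) + (-3) + (0) + (-1) + (-2) + (-1) + (-3) + (0)

X[0] = -9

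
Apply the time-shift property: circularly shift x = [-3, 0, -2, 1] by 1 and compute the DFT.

Time shift by 1: X_shifted[k] = ω_4^(1k) · X[k]
Shifted x = [1, -3, 0, -2]

DFT(x[n-1]) = [-4, 1+1i, 6, 1-1i]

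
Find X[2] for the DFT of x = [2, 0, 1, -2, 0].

X[2] = Σ(n=0 to 4) x[n] · ω_5^(2n) where ω_5 = e^(-2πi/5)
= (2)·ω_5^0 + (0)·ω_5^2 + (1)·ω_5^4 + (-2)·ω_5^6 + (0)·ω_5^8

X[2] = 1.6910+2.8532i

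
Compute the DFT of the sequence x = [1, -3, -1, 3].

X[k] = Σ(n=0 to 3) x[n] · ω_4^(nk)
where ω_4 = e^(-2πi/4)

Computing each X[k]:
X[0] = 0
X[1] = 2+6i
X[2] = 0
X[3] = 2-6i

X = [0, 2+6i, 0, 2-6i]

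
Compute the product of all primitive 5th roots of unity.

The primitive 5th roots of unity are ω_5^k for k coprime to 5: k ∈ {1, 2, 3, 4}
Their product equals the constant term of the cyclotomic polynomial Φ_5(x) up to sign.
For n ≥ 3, the product of all primitive nth roots of unity is 1. (For n=1 it is 1; for n=2 it is -1.)

1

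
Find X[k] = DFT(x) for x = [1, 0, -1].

X[k] = Σ(n=0 to 2) x[n] · ω_3^(nk)
where ω_3 = e^(-2πi/3)

Computing each X[k]:
X[0] = 0
X[1] = 1.5000-0.8660i
X[2] = 1.5000+0.8660i

X = [0, 1.5000-0.8660i, 1.5000+0.8660i]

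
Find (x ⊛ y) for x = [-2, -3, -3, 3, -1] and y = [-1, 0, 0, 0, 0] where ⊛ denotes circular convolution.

(x ⊛ y)[n] = Σ(m=0 to 4) x[m] · y[(n-m) mod 5]

Computing each output sample:
(x ⊛ y)[0] = 2
(x ⊛ y)[1] = 3
(x ⊛ y)[2] = 3
(x ⊛ y)[3] = -3
(x ⊛ y)[4] = 1

x ⊛ y = [2, 3, 3, -3, 1]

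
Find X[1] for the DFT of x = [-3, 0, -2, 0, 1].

X[1] = Σ(n=0 to 4) x[n] · ω_5^(1n) where ω_5 = e^(-2πi/5)
= (-3)·ω_5^0 + (0)·ω_5^1 + (-2)·ω_5^2 + (0)·ω_5^3 + (1)·ω_5^4

X[1] = -1.0729+2.1266i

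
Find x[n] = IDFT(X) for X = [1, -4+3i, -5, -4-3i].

x[n] = (1/4) Σ(k=0 to 3) X[k] · e^(2πikn/4)

Computing each x[n]:
x[0] = -3
x[1] = 0
x[2] = 1
x[3] = 3

x = [-3, 0, 1, 3]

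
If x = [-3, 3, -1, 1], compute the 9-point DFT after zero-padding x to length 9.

Original 4-point DFT: [0, -2-2i, -8, -2+2i]
Zero-padded 9-point DFT provides frequency interpolation.

DFT_9([x, 0, ...]) = [0, -1.3755-1.8096i, -2.0394-1.7464i, -3.0000-3.4641i, -7.0851-2.5349i, -7.0851+2.5349i, -3.0000+3.4641i, -2.0394+1.7464i, -1.3755+1.8096i]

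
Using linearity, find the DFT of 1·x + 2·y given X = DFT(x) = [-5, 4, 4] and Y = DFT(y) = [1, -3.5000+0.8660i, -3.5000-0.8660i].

By linearity: DFT(1x + 2y) = 1·DFT(x) + 2·DFT(y)
= 1·[-5, 4, 4] + 2·[1, -3.5000+0.8660i, -3.5000-0.8660i]

Computing element-wise:
Z[0] = 1·(-5) + 2·(1) = -3
Z[1] = 1·(4) + 2·(-3.5000+0.8660i) = -3.0000+1.7320i
Z[2] = 1·(4) + 2·(-3.5000-0.8660i) = -3.0000-1.7320i

DFT(1x + 2y) = 1·X + 2·Y = [-3, -3.0000+1.7320i, -3.0000-1.7320i]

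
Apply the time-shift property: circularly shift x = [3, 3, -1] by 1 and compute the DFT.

Time shift by 1: X_shifted[k] = ω_3^(1k) · X[k]
Shifted x = [-1, 3, 3]

DFT(x[n-1]) = [5, -4, -4]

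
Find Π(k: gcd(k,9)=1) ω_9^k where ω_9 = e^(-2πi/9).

The primitive 9th roots of unity are ω_9^k for k coprime to 9: k ∈ {1, 2, 4, 5, 7, 8}
Their product equals the constant term of the cyclotomic polynomial Φ_9(x) up to sign.
For n ≥ 3, the product of all primitive nth roots of unity is 1. (For n=1 it is 1; for n=2 it is -1.)

1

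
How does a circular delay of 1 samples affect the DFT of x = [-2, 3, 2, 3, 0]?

Time shift by 1: X_shifted[k] = ω_5^(1k) · X[k]
Shifted x = [0, -2, 3, 2, 3]

DFT(x[n-1]) = [6, -3.7361+4.1675i, 0.7361+3.8900i, 0.7361-3.8900i, -3.7361-4.1675i]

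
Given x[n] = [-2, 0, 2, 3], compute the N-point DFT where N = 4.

X[k] = Σ(n=0 to 3) x[n] · ω_4^(nk)
where ω_4 = e^(-2πi/4)

Computing each X[k]:
X[0] = 3
X[1] = -4+3i
X[2] = -3
X[3] = -4-3i

X = [3, -4+3i, -3, -4-3i]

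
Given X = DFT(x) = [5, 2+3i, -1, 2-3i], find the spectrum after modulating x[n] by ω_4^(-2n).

Modulation property: DFT(ω_4^(-2n)·x[n]) = X[(k-2) mod 4], so circularly shift X by 2 positions.

X[k-2] = [-1, 2-3i, 5, 2+3i]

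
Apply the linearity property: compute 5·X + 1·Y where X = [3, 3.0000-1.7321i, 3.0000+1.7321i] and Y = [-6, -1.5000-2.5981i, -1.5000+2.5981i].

By linearity: DFT(5x + 1y) = 5·DFT(x) + 1·DFT(y)
= 5·[3, 3.0000-1.7321i, 3.0000+1.7321i] + 1·[-6, -1.5000-2.5981i, -1.5000+2.5981i]

Computing element-wise:
Z[0] = 5·(3) + 1·(-6) = 9
Z[1] = 5·(3.0000-1.7321i) + 1·(-1.5000-2.5981i) = 13.5000-11.2586i
Z[2] = 5·(3.0000+1.7321i) + 1·(-1.5000+2.5981i) = 13.5000+11.2586i

DFT(5x + 1y) = 5·X + 1·Y = [9, 13.5000-11.2586i, 13.5000+11.2586i]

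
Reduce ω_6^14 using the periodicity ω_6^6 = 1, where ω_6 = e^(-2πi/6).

Since ω_6^6 = 1, powers reduce modulo 6.
14 mod 6 = 2
So ω_6^14 = ω_6^2 = e^(-2πi·2/6)

ω_6^14 = ω_6^2 = -0.5000-0.8660i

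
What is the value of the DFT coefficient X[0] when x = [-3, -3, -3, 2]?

X[0] = Σ(n=0 to 3) x[n] · ω_4^0 = Σ x[n]
= (-3) + (-3) + (-3) + (2)

X[0] = -7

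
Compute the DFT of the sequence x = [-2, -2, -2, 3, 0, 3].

X[k] = Σ(n=0 to 5) x[n] · ω_6^(nk)
where ω_6 = e^(-2πi/6)

Computing each X[k]:
X[0] = 0
X[1] = -3.5000+6.0622i
X[2] = 1.5000+2.5981i
X[3] = -8
X[4] = 1.5000-2.5981i
X[5] = -3.5000-6.0622i

X = [0, -3.5000+6.0622i, 1.5000+2.5981i, -8, 1.5000-2.5981i, -3.5000-6.0622i]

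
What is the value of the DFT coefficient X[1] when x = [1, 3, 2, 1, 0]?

X[1] = Σ(n=0 to 4) x[n] · ω_5^(1n) where ω_5 = e^(-2πi/5)
= (1)·ω_5^0 + (3)·ω_5^1 + (2)·ω_5^2 + (1)·ω_5^3 + (0)·ω_5^4

X[1] = -0.5000-3.4410i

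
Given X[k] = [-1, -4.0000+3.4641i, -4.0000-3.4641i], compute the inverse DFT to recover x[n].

x[n] = (1/3) Σ(k=0 to 2) X[k] · e^(2πikn/3)

Computing each x[n]:
x[0] = -3
x[1] = -1
x[2] = 3

x = [-3, -1, 3]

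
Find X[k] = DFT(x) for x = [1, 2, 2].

X[k] = Σ(n=0 to 2) x[n] · ω_3^(nk)
where ω_3 = e^(-2πi/3)

Computing each X[k]:
X[0] = 5
X[1] = -1
X[2] = -1

X = [5, -1, -1]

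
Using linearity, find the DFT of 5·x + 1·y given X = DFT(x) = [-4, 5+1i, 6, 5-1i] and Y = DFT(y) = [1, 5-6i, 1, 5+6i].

By linearity: DFT(5x + 1y) = 5·DFT(x) + 1·DFT(y)
= 5·[-4, 5+1i, 6, 5-1i] + 1·[1, 5-6i, 1, 5+6i]

Computing element-wise:
Z[0] = 5·(-4) + 1·(1) = -19
Z[1] = 5·(5+1i) + 1·(5-6i) = 30-1i
Z[2] = 5·(6) + 1·(1) = 31
Z[3] = 5·(5-1i) + 1·(5+6i) = 30+1i

DFT(5x + 1y) = 5·X + 1·Y = [-19, 30-1i, 31, 30+1i]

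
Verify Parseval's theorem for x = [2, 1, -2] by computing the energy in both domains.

Time domain:
Σ|x[n]|² = |2|² + |1|² + |-2|² = 9.0000

Frequency domain:
(1/3)Σ|X[k]|² = (1/3)(|1|² + |2.5000-2.5981i|² + |2.5000+2.5981i|²) = (1/3)·27.0000 = 9.0000

Both sides agree, confirming Parseval's theorem.

Σ|x[n]|² = (1/N)Σ|X[k]|² = 9.0000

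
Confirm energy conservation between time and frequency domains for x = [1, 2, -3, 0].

Time domain:
Σ|x[n]|² = |1|² + |2|² + |-3|² + |0|² = 14.0000

Frequency domain:
(1/4)Σ|X[k]|² = (1/4)(|0|² + |4-2i|² + |-4|² + |4+2i|²) = (1/4)·56.0000 = 14.0000

Both sides agree, confirming Parseval's theorem.

Σ|x[n]|² = (1/N)Σ|X[k]|² = 14.0000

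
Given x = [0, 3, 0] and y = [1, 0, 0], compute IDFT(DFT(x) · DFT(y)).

(x ⊛ y)[n] = Σ(m=0 to 2) x[m] · y[(n-m) mod 3]

Computing each output sample:
(x ⊛ y)[0] = 0
(x ⊛ y)[1] = 3
(x ⊛ y)[2] = 0

x ⊛ y = [0, 3, 0]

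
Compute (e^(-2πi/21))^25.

Since ω_21^21 = 1, powers reduce modulo 21.
25 mod 21 = 4
So ω_21^25 = ω_21^4 = e^(-2πi·4/21)

ω_21^25 = ω_21^4 = 0.3653-0.9309i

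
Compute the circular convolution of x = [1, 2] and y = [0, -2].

(x ⊛ y)[n] = Σ(m=0 to 1) x[m] · y[(n-m) mod 2]

Computing each output sample:
(x ⊛ y)[0] = -4
(x ⊛ y)[1] = -2

x ⊛ y = [-4, -2]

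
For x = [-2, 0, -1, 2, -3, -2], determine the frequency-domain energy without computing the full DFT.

Parseval: Σ|x[n]|² = (1/N)Σ|X[k]|², so Σ|X[k]|² = N·Σ|x[n]|² = 6·22.0000

Σ|X[k]|² = N·Σ|x[n]|² = 6·22.0000 = 132.0000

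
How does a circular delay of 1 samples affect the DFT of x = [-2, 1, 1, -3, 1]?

Time shift by 1: X_shifted[k] = ω_5^(1k) · X[k]
Shifted x = [1, -2, 1, 1, -3]

DFT(x[n-1]) = [-2, -2.1631-0.9511i, 5.6631-0.5878i, 5.6631+0.5878i, -2.1631+0.9511i]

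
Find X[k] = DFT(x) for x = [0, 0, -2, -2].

X[k] = Σ(n=0 to 3) x[n] · ω_4^(nk)
where ω_4 = e^(-2πi/4)

Computing each X[k]:
X[0] = -4
X[1] = 2-2i
X[2] = 0
X[3] = 2+2i

X = [-4, 2-2i, 0, 2+2i]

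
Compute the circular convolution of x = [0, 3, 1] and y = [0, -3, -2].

(x ⊛ y)[n] = Σ(m=0 to 2) x[m] · y[(n-m) mod 3]

Computing each output sample:
(x ⊛ y)[0] = -9
(x ⊛ y)[1] = -2
(x ⊛ y)[2] = -9

x ⊛ y = [-9, -2, -9]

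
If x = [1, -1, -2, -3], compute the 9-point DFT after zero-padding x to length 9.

Original 4-point DFT: [-5, 3-2i, 3, 3+2i]
Zero-padded 9-point DFT provides frequency interpolation.

DFT_9([x, 0, ...]) = [-5, 1.3867+5.2105i, 4.2057-0.9292i, -0.5000-0.8660i, 1.9076+1.6545i, 1.9076-1.6545i, -0.5000+0.8660i, 4.2057+0.9292i, 1.3867-5.2105i]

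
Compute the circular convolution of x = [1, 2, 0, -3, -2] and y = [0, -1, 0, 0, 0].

(x ⊛ y)[n] = Σ(m=0 to 4) x[m] · y[(n-m) mod 5]

Computing each output sample:
(x ⊛ y)[0] = 2
(x ⊛ y)[1] = -1
(x ⊛ y)[2] = -2
(x ⊛ y)[3] = 0
(x ⊛ y)[4] = 3

x ⊛ y = [2, -1, -2, 0, 3]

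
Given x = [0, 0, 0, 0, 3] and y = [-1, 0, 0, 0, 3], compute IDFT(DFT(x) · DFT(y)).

(x ⊛ y)[n] = Σ(m=0 to 4) x[m] · y[(n-m) mod 5]

Computing each output sample:
(x ⊛ y)[0] = 0
(x ⊛ y)[1] = 0
(x ⊛ y)[2] = 0
(x ⊛ y)[3] = 9
(x ⊛ y)[4] = -3

x ⊛ y = [0, 0, 0, 9, -3]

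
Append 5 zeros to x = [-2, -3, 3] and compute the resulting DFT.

Original 3-point DFT: [-2, -2.0000+5.1962i, -2.0000-5.1962i]
Zero-padded 8-point DFT provides frequency interpolation.

DFT_8([x, 0, ...]) = [-2, -4.1213-0.8787i, -5+3i, 0.1213+5.1213i, 4, 0.1213-5.1213i, -5-3i, -4.1213+0.8787i]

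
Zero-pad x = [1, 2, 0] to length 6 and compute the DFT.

Original 3-point DFT: [3, -1.7321i, 1.7321i]
Zero-padded 6-point DFT provides frequency interpolation.

DFT_6([x, 0, ...]) = [3, 2.0000-1.7321i, -1.7321i, -1, 1.7321i, 2.0000+1.7321i]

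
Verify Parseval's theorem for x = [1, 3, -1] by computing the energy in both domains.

Time domain:
Σ|x[n]|² = |1|² + |3|² + |-1|² = 11.0000

Frequency domain:
(1/3)Σ|X[k]|² = (1/3)(|3|² + |-3.4641i|² + |3.4641i|²) = (1/3)·33.0000 = 11.0000

Both sides agree, confirming Parseval's theorem.

Σ|x[n]|² = (1/N)Σ|X[k]|² = 11.0000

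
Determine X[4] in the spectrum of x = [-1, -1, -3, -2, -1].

X[4] = Σ(n=0 to 4) x[n] · ω_5^(4n) where ω_5 = e^(-2πi/5)
= (-1)·ω_5^0 + (-1)·ω_5^4 + (-3)·ω_5^8 + (-2)·ω_5^12 + (-1)·ω_5^16

X[4] = 2.4271-0.5878i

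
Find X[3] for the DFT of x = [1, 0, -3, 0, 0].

X[3] = Σ(n=0 to 4) x[n] · ω_5^(3n) where ω_5 = e^(-2πi/5)
= (1)·ω_5^0 + (0)·ω_5^3 + (-3)·ω_5^6 + (0)·ω_5^9 + (0)·ω_5^12

X[3] = 0.0729+2.8532i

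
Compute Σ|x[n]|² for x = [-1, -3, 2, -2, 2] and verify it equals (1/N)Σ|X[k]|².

Time domain:
Σ|x[n]|² = |-1|² + |-3|² + |2|² + |-2|² + |2|² = 22.0000

Frequency domain:
(1/5)Σ|X[k]|² = (1/5)(|-2|² + |-1.3090+2.4041i|² + |-0.1910+6.7432i|² + |-0.1910-6.7432i|² + |-1.3090-2.4041i|²) = (1/5)·110.0000 = 22.0000

Both sides agree, confirming Parseval's theorem.

Σ|x[n]|² = (1/N)Σ|X[k]|² = 22.0000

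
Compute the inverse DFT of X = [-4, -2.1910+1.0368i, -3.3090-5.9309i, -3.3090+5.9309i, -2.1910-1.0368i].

x[n] = (1/5) Σ(k=0 to 4) X[k] · e^(2πikn/5)

Computing each x[n]:
x[0] = -3
x[1] = 1
x[2] = -3
x[3] = 2
x[4] = -1

x = [-3, 1, -3, 2, -1]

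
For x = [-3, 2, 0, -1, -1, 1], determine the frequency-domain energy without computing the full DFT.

Parseval: Σ|x[n]|² = (1/N)Σ|X[k]|², so Σ|X[k]|² = N·Σ|x[n]|² = 6·16.0000

Σ|X[k]|² = N·Σ|x[n]|² = 6·16.0000 = 96.0000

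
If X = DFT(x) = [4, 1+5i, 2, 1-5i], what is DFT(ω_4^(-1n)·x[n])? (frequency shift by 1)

Modulation property: DFT(ω_4^(-1n)·x[n]) = X[(k-1) mod 4], so circularly shift X by 1 positions.

X[k-1] = [1-5i, 4, 1+5i, 2]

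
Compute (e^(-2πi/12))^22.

Since ω_12^12 = 1, powers reduce modulo 12.
22 mod 12 = 10
So ω_12^22 = ω_12^10 = e^(-2πi·10/12)

ω_12^22 = ω_12^10 = 0.5000+0.8660i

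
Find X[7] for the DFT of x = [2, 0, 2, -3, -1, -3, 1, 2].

X[7] = Σ(n=0 to 7) x[n] · ω_8^(7n) where ω_8 = e^(-2πi/8)
= (2)·ω_8^0 + (0)·ω_8^7 + (2)·ω_8^14 + (-3)·ω_8^21 + (-1)·ω_8^28 + (-3)·ω_8^35 + (1)·ω_8^42 + (2)·ω_8^49

X[7] = 8.6569-0.4142i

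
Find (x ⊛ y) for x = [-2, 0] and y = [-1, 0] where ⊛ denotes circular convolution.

(x ⊛ y)[n] = Σ(m=0 to 1) x[m] · y[(n-m) mod 2]

Computing each output sample:
(x ⊛ y)[0] = 2
(x ⊛ y)[1] = 0

x ⊛ y = [2, 0]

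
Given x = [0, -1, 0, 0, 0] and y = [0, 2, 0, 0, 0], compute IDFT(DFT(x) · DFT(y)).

(x ⊛ y)[n] = Σ(m=0 to 4) x[m] · y[(n-m) mod 5]

Computing each output sample:
(x ⊛ y)[0] = 0
(x ⊛ y)[1] = 0
(x ⊛ y)[2] = -2
(x ⊛ y)[3] = 0
(x ⊛ y)[4] = 0

x ⊛ y = [0, 0, -2, 0, 0]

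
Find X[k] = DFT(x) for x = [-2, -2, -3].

X[k] = Σ(n=0 to 2) x[n] · ω_3^(nk)
where ω_3 = e^(-2πi/3)

Computing each X[k]:
X[0] = -7
X[1] = 0.5000-0.8660i
X[2] = 0.5000+0.8660i

X = [-7, 0.5000-0.8660i, 0.5000+0.8660i]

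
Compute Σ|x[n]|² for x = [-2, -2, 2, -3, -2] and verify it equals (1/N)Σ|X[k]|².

Time domain:
Σ|x[n]|² = |-2|² + |-2|² + |2|² + |-3|² + |-2|² = 25.0000

Frequency domain:
(1/5)Σ|X[k]|² = (1/5)(|-7|² + |-2.4271-2.9389i|² + |0.9271+4.7553i|² + |0.9271-4.7553i|² + |-2.4271+2.9389i|²) = (1/5)·125.0000 = 25.0000

Both sides agree, confirming Parseval's theorem.

Σ|x[n]|² = (1/N)Σ|X[k]|² = 25.0000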